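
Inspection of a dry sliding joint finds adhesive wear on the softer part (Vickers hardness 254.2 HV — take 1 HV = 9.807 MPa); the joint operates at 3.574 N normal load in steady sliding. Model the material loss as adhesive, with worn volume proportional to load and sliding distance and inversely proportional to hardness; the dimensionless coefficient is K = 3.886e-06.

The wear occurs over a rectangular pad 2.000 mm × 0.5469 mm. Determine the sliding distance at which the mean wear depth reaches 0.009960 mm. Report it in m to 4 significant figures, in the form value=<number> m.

The computation carries full float precision, and the intermediates are displayed rounded; a lone final rounding: four significant figures.
Convert: Hardness H = 254.2 HV × 9.807 MPa/HV = 2493 MPa = 2.493e+09 Pa.
Convert: Pad sides 2.000 mm × 0.5469 mm = 2.000e-03 m × 5.469e-04 m. Contact area A = 2.000e-03 m × 5.469e-04 m = 1.094e-06 m².
Convert: Depth limit h_lim = 0.009960 mm = 9.960e-06 m.
Expressed in SI base units: W = 3.574 N, H = 2.493e+09 Pa, K = 3.886e-06.
Permissible volume V_lim = h_lim·A = 9.960e-06 · 1.094e-06 = 1.089e-11 m³.
Inverting, life L = V_lim·H/(K·W) = 1.089e-11 · 2.493e+09 / (3.886e-06 · 3.574) = 1955 m.

value=1955 m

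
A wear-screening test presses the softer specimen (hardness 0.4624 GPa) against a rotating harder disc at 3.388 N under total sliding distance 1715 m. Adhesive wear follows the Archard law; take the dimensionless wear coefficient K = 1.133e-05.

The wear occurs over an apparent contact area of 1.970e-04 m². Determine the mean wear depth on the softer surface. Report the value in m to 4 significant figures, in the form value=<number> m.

value=7.227e-07 m

Every step holds exact precision, and intermediates are printed rounded, and a single final rounding, at four significant figures.
Hardness H = 0.4624 GPa = 4.624e+08 Pa.
Restated in SI base units: W = 3.388 N, H = 4.624e+08 Pa, K = 1.133e-05.
Archard relation: V = K·W·L/H = 1.133e-05 · 3.388 · 1715 / 4.624e+08 = 1.424e-10 m³.
Average depth h = V/A = 1.424e-10 / 1.970e-04 = 7.227e-07 m.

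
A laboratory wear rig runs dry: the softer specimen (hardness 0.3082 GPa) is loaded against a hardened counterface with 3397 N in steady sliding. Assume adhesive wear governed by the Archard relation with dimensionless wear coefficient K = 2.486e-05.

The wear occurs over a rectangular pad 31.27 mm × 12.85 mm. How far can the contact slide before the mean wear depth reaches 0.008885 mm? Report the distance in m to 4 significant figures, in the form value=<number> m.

value=13.03 m

Intermediates are displayed rounded; all arithmetic runs at exact precision. Rounded just once to four significant digits.
Convert: Hardness H = 0.3082 GPa = 3.082e+08 Pa.
Convert: Pad sides 31.27 mm × 12.85 mm = 0.03127 m × 0.01285 m. Contact area A = 0.03127 m × 0.01285 m = 4.018e-04 m².
Convert: Depth limit h_lim = 0.008885 mm = 8.885e-06 m.
Expressed in SI base units: W = 3397 N, H = 3.082e+08 Pa, K = 2.486e-05.
Volume at the limit: V_lim = h_lim·A = 8.885e-06 · 4.018e-04 = 3.570e-09 m³.
Sliding life L = V_lim·H/(K·W) = 3.570e-09 · 3.082e+08 / (2.486e-05 · 3397) = 13.03 m.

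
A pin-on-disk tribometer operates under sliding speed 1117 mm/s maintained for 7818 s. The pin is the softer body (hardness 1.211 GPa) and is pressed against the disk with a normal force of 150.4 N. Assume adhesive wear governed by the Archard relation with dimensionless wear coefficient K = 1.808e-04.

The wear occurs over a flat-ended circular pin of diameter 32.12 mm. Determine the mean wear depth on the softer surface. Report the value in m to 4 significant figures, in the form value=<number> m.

The intermediates are shown rounded. The algebra holds exact precision; a lone final rounding to four significant digits.
Sliding speed v = 1117 mm/s = 1.117 m/s. Distance covered L = v·t = 1.117 m/s × 7818 s = 8733 m.
Hardness H = 1.211 GPa = 1.211e+09 Pa.
Pin diameter d = 32.12 mm = 0.03212 m. Contact area A = π·d²/4 = π·(0.03212 m)²/4 = 8.103e-04 m².
Restated in SI base units: W = 150.4 N, H = 1.211e+09 Pa, K = 1.808e-04.
Wear volume V = K·W·L/H = 1.808e-04 · 150.4 · 8733 / 1.211e+09 = 1.961e-07 m³.
Average depth h = V/A = 1.961e-07 / 8.103e-04 = 2.420e-04 m.

value=2.420e-04 m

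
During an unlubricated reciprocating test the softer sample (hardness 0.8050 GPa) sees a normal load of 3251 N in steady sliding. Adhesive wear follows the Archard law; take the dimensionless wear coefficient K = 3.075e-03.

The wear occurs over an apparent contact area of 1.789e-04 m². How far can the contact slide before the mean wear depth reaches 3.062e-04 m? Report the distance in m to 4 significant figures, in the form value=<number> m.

value=4.411 m

The intermediates appear rounded. The computation holds full float precision; one last rounding to 4 significant figures.
Convert: Hardness H = 0.8050 GPa = 8.050e+08 Pa.
Restated in SI base units: W = 3251 N, H = 8.050e+08 Pa, K = 3.075e-03.
Permissible volume V_lim = h_lim·A = 3.062e-04 · 1.789e-04 = 5.478e-08 m³.
Sliding life L = V_lim·H/(K·W) = 5.478e-08 · 8.050e+08 / (3.075e-03 · 3251) = 4.411 m.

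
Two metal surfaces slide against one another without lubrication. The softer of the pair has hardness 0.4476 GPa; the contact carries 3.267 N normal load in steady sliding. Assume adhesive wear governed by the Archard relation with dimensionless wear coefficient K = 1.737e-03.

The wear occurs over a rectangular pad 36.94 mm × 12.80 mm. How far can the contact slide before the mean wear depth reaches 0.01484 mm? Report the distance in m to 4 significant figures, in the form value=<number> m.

The algebra holds exact precision. Quoted intermediates are rounded — a lone final rounding: 4 significant digits.
Convert: Hardness H = 0.4476 GPa = 4.476e+08 Pa.
Convert: Pad sides 36.94 mm × 12.80 mm = 0.03694 m × 0.01280 m. Contact area A = 0.03694 m × 0.01280 m = 4.728e-04 m².
Convert: Depth limit h_lim = 0.01484 mm = 1.484e-05 m.
SI base units throughout: W = 3.267 N, H = 4.476e+08 Pa, K = 1.737e-03.
Limit volume V_lim = h_lim·A = 1.484e-05 · 4.728e-04 = 7.017e-09 m³.
Life L = V_lim·H/(K·W) = 7.017e-09 · 4.476e+08 / (1.737e-03 · 3.267) = 553.5 m.

value=553.5 m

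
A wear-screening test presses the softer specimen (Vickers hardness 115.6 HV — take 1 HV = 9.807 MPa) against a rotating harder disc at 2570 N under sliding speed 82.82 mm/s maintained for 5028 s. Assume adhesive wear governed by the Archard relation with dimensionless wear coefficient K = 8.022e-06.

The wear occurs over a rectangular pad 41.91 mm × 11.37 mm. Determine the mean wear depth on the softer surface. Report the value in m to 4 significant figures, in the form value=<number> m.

Shown intermediates are rounded. All arithmetic holds exact precision; rounded once at the end, at 4 significant digits.
Sliding speed v = 82.82 mm/s = 0.08282 m/s. Distance covered L = v·t = 0.08282 m/s × 5028 s = 416.4 m.
Hardness H = 115.6 HV × 9.807 MPa/HV = 1134 MPa = 1.134e+09 Pa.
Pad sides 41.91 mm × 11.37 mm = 0.04191 m × 0.01137 m. Contact area A = 0.04191 m × 0.01137 m = 4.765e-04 m².
Collected in SI base units: W = 2570 N, H = 1.134e+09 Pa, K = 8.022e-06.
Archard volume V = K·W·L/H = 8.022e-06 · 2570 · 416.4 / 1.134e+09 = 7.573e-09 m³.
Wear depth h = V/A = 7.573e-09 / 4.765e-04 = 1.589e-05 m.

value=1.589e-05 m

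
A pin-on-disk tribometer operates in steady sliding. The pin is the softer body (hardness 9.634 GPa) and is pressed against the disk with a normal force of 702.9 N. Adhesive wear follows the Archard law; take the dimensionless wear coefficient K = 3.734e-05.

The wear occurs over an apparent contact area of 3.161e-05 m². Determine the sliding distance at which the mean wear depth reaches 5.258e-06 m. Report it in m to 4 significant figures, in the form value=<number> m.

Each operation carries full float precision — quoted intermediates are rounded — one last rounding to four significant digits.
Hardness H = 9.634 GPa = 9.634e+09 Pa.
Working in SI base units: W = 702.9 N, H = 9.634e+09 Pa, K = 3.734e-05.
Allowed volume V_lim = h_lim·A = 5.258e-06 · 3.161e-05 = 1.662e-10 m³.
Sliding life L = V_lim·H/(K·W) = 1.662e-10 · 9.634e+09 / (3.734e-05 · 702.9) = 61.01 m.

value=61.01 m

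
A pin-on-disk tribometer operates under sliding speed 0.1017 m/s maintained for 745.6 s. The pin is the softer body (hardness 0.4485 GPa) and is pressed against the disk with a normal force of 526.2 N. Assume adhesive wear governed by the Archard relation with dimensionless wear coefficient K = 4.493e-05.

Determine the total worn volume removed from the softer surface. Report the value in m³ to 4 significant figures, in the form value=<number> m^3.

value=3.997e-09 m^3

Every step runs at full float precision — intermediate values are printed rounded; rounded just once to 4 significant figures.
Distance L = v·t = 0.1017 m/s × 745.6 s = 75.83 m.
Hardness H = 0.4485 GPa = 4.485e+08 Pa.
In SI base units, W = 526.2 N, H = 4.485e+08 Pa, K = 4.493e-05.
Apply Archard: V = K·W·L/H = 4.493e-05 · 526.2 · 75.83 / 4.485e+08 = 3.997e-09 m³.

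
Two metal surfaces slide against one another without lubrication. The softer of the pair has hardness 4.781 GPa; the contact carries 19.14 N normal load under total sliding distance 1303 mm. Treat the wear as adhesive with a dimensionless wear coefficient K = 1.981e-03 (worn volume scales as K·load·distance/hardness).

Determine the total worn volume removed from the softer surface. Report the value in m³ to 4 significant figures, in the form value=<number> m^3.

value=1.033e-11 m^3

Shown intermediates are rounded, and every step holds full precision, and a lone final rounding: 4 significant figures.
The distance L = 1303 mm = 1.303 m.
Hardness H = 4.781 GPa = 4.781e+09 Pa.
Restated in SI base units: W = 19.14 N, H = 4.781e+09 Pa, K = 1.981e-03.
The Archard volume V = K·W·L/H = 1.981e-03 · 19.14 · 1.303 / 4.781e+09 = 1.033e-11 m³.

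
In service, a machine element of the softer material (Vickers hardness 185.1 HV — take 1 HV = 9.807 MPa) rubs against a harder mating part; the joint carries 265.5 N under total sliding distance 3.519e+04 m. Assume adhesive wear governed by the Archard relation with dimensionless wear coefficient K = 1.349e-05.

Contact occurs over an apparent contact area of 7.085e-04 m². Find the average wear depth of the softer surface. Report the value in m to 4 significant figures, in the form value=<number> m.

value=9.800e-05 m

Every step maintains exact precision. Printed values are rounded — a single final rounding, at 4 significant digits.
Convert: Hardness H = 185.1 HV × 9.807 MPa/HV = 1815 MPa = 1.815e+09 Pa.
In SI base units: W = 265.5 N, H = 1.815e+09 Pa, K = 1.349e-05.
Apply Archard: V = K·W·L/H = 1.349e-05 · 265.5 · 3.519e+04 / 1.815e+09 = 6.943e-08 m³.
Mean wear depth h = V/A = 6.943e-08 / 7.085e-04 = 9.800e-05 m.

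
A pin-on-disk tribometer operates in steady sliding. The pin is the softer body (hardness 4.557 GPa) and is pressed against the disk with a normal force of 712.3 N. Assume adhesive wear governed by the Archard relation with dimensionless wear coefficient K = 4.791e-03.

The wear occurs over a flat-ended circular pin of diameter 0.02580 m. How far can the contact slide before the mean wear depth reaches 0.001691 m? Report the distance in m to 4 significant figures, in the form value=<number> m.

Displayed values are rounded. All working math keeps full precision. Rounded just once, at four significant digits.
Hardness H = 4.557 GPa = 4.557e+09 Pa.
Contact area A = π·d²/4 = π·(0.02580 m)²/4 = 5.228e-04 m².
As SI base values: W = 712.3 N, H = 4.557e+09 Pa, K = 4.791e-03.
At the depth limit, V_lim = h_lim·A = 0.001691 · 5.228e-04 = 8.840e-07 m³.
Sliding life L = V_lim·H/(K·W) = 8.840e-07 · 4.557e+09 / (4.791e-03 · 712.3) = 1180 m.

value=1180 m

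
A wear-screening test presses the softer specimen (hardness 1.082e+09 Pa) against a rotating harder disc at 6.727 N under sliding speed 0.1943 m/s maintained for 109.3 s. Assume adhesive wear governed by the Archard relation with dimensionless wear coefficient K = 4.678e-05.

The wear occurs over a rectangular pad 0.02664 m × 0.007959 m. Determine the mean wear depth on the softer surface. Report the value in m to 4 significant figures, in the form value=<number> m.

value=2.913e-08 m

Intermediates appear rounded — the algebra holds full float precision; one last rounding to four significant figures.
Total distance L = v·t = 0.1943 m/s × 109.3 s = 21.24 m.
Contact area A = 0.02664 m × 0.007959 m = 2.120e-04 m².
SI base units throughout: W = 6.727 N, H = 1.082e+09 Pa, K = 4.678e-05.
By Archard's law, V = K·W·L/H = 4.678e-05 · 6.727 · 21.24 / 1.082e+09 = 6.177e-12 m³.
Average depth h = V/A = 6.177e-12 / 2.120e-04 = 2.913e-08 m.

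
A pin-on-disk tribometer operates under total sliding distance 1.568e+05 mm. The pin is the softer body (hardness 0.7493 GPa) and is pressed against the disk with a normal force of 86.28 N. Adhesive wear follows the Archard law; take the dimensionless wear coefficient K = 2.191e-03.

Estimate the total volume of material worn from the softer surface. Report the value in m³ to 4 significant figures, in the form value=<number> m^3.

value=3.956e-08 m^3

The computation maintains exact precision — the intermediates are displayed rounded — rounded just once, at four significant digits.
Distance covered L = 1.568e+05 mm = 156.8 m.
Hardness H = 0.7493 GPa = 7.493e+08 Pa.
As SI base values: W = 86.28 N, H = 7.493e+08 Pa, K = 2.191e-03.
Worn volume V = K·W·L/H = 2.191e-03 · 86.28 · 156.8 / 7.493e+08 = 3.956e-08 m³.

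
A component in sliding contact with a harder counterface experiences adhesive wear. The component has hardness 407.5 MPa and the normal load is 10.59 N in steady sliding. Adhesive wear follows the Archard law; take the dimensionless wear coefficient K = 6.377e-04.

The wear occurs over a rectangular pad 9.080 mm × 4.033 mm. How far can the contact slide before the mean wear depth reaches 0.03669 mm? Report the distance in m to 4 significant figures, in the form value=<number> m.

Every step maintains exact precision. Intermediate values appear rounded; rounded just once to four significant figures.
Convert: Hardness H = 407.5 MPa = 4.075e+08 Pa.
Convert: Pad sides 9.080 mm × 4.033 mm = 0.009080 m × 0.004033 m. Contact area A = 0.009080 m × 0.004033 m = 3.662e-05 m².
Convert: Depth limit h_lim = 0.03669 mm = 3.669e-05 m.
As SI base values: W = 10.59 N, H = 4.075e+08 Pa, K = 6.377e-04.
Permissible volume V_lim = h_lim·A = 3.669e-05 · 3.662e-05 = 1.344e-09 m³.
Thus life L = V_lim·H/(K·W) = 1.344e-09 · 4.075e+08 / (6.377e-04 · 10.59) = 81.07 m.

value=81.07 m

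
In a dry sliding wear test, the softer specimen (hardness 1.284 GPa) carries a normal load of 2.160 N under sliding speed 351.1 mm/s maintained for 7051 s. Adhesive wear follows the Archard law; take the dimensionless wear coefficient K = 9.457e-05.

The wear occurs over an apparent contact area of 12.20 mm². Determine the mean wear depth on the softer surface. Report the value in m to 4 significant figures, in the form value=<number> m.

Intermediate values are shown rounded. All arithmetic runs at full precision; rounded once at the end to 4 significant digits.
Convert: Sliding speed v = 351.1 mm/s = 0.3511 m/s. Total distance L = v·t = 0.3511 m/s × 7051 s = 2476 m.
Convert: Hardness H = 1.284 GPa = 1.284e+09 Pa.
Convert: Contact area A = 12.20 mm² = 1.220e-05 m².
As SI base values: W = 2.160 N, H = 1.284e+09 Pa, K = 9.457e-05.
Archard relation: V = K·W·L/H = 9.457e-05 · 2.160 · 2476 / 1.284e+09 = 3.938e-10 m³.
Wear depth h = V/A = 3.938e-10 / 1.220e-05 = 3.228e-05 m.

value=3.228e-05 m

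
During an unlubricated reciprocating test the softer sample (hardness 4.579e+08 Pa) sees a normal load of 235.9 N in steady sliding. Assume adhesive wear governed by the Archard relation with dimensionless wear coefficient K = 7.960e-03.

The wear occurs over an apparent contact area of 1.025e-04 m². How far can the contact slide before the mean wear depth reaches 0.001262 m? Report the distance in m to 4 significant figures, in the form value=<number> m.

Every step maintains exact precision. The intermediates are printed rounded, and a lone final rounding to four significant figures.
In SI base units: W = 235.9 N, H = 4.579e+08 Pa, K = 7.960e-03.
Wearable volume V_lim = h_lim·A = 0.001262 · 1.025e-04 = 1.294e-07 m³.
Sliding life L = V_lim·H/(K·W) = 1.294e-07 · 4.579e+08 / (7.960e-03 · 235.9) = 31.54 m.

value=31.54 m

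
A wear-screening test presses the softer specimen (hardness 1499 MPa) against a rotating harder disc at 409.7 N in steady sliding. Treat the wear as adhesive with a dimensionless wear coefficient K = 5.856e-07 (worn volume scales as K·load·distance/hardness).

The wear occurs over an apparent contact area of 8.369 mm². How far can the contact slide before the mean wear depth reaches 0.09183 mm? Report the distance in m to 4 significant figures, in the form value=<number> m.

The intermediates appear rounded — all working math carries full precision. Rounded just once, at 4 significant digits.
Hardness H = 1499 MPa = 1.499e+09 Pa.
Contact area A = 8.369 mm² = 8.369e-06 m².
Depth limit h_lim = 0.09183 mm = 9.183e-05 m.
In SI base units: W = 409.7 N, H = 1.499e+09 Pa, K = 5.856e-07.
Wearable volume V_lim = h_lim·A = 9.183e-05 · 8.369e-06 = 7.685e-10 m³.
So the life L = V_lim·H/(K·W) = 7.685e-10 · 1.499e+09 / (5.856e-07 · 409.7) = 4802 m.

value=4802 m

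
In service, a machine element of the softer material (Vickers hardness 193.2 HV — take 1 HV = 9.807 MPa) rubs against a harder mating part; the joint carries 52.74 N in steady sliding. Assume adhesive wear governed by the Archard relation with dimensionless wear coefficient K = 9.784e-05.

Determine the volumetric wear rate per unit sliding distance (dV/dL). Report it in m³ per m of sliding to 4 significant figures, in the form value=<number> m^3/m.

The computation carries exact precision; quoted intermediates are rounded; one final rounding to four significant digits.
Convert: Hardness H = 193.2 HV × 9.807 MPa/HV = 1895 MPa = 1.895e+09 Pa.
In SI base units: W = 52.74 N, H = 1.895e+09 Pa, K = 9.784e-05.
The wear rate dV/dL = K·W/H (no L dependence): 9.784e-05 · 52.74 / 1.895e+09 = 2.723e-12 m³/m.

value=2.723e-12 m^3/m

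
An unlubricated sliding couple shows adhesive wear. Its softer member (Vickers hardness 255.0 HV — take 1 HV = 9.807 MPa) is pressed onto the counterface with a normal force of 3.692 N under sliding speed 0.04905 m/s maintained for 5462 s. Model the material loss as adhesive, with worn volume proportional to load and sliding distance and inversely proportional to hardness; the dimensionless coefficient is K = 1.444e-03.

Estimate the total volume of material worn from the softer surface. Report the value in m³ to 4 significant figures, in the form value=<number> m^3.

value=5.711e-10 m^3

Intermediates are displayed rounded, and the algebra holds full precision. Rounded just once, at four significant figures.
Sliding distance L = v·t = 0.04905 m/s × 5462 s = 267.9 m.
Hardness H = 255.0 HV × 9.807 MPa/HV = 2501 MPa = 2.501e+09 Pa.
In SI base units: W = 3.692 N, H = 2.501e+09 Pa, K = 1.444e-03.
Wear volume V = K·W·L/H = 1.444e-03 · 3.692 · 267.9 / 2.501e+09 = 5.711e-10 m³.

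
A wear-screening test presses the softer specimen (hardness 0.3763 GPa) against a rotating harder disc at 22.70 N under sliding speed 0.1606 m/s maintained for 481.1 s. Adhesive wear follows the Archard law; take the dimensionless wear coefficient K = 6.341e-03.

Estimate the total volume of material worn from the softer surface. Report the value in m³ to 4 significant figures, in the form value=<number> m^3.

The computation keeps full precision. Intermediates are shown rounded, and a lone final rounding to 4 significant figures.
Convert: Distance covered L = v·t = 0.1606 m/s × 481.1 s = 77.26 m.
Convert: Hardness H = 0.3763 GPa = 3.763e+08 Pa.
Working in SI base units: W = 22.70 N, H = 3.763e+08 Pa, K = 6.341e-03.
Worn volume V = K·W·L/H = 6.341e-03 · 22.70 · 77.26 / 3.763e+08 = 2.955e-08 m³.

value=2.955e-08 m^3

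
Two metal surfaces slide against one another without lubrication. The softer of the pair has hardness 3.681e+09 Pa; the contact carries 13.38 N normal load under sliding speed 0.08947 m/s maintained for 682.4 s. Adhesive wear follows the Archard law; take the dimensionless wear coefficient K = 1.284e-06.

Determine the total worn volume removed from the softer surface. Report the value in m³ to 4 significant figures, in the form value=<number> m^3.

value=2.850e-13 m^3

Printed values are rounded. All working math carries full precision. Rounded just once: 4 significant digits.
Sliding distance L = v·t = 0.08947 m/s × 682.4 s = 61.05 m.
Collected in SI base units: W = 13.38 N, H = 3.681e+09 Pa, K = 1.284e-06.
Volume removed: V = K·W·L/H = 1.284e-06 · 13.38 · 61.05 / 3.681e+09 = 2.850e-13 m³.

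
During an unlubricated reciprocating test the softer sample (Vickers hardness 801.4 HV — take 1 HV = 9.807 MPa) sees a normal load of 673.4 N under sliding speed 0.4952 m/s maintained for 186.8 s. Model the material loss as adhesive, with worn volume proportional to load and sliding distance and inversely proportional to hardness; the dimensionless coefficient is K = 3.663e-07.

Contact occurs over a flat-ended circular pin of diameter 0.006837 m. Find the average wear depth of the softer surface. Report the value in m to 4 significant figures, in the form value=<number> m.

value=7.908e-08 m

All working math maintains full float precision. Quoted intermediates are rounded, and one last rounding: 4 significant digits.
Convert: Total distance L = v·t = 0.4952 m/s × 186.8 s = 92.50 m.
Convert: Hardness H = 801.4 HV × 9.807 MPa/HV = 7859 MPa = 7.859e+09 Pa.
Convert: Contact area A = π·d²/4 = π·(0.006837 m)²/4 = 3.671e-05 m².
As SI base values: W = 673.4 N, H = 7.859e+09 Pa, K = 3.663e-07.
The Archard volume V = K·W·L/H = 3.663e-07 · 673.4 · 92.50 / 7.859e+09 = 2.903e-12 m³.
Depth of wear h = V/A = 2.903e-12 / 3.671e-05 = 7.908e-08 m.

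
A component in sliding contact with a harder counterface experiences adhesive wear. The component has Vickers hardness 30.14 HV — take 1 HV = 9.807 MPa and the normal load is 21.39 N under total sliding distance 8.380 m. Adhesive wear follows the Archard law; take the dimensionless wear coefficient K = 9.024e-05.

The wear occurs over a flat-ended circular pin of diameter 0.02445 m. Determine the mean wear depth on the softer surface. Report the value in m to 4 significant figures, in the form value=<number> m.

The computation keeps full precision. The intermediates are printed rounded — one final rounding, at 4 significant digits.
Convert: Hardness H = 30.14 HV × 9.807 MPa/HV = 295.6 MPa = 2.956e+08 Pa.
Convert: Contact area A = π·d²/4 = π·(0.02445 m)²/4 = 4.695e-04 m².
Restated in SI base units: W = 21.39 N, H = 2.956e+08 Pa, K = 9.024e-05.
Archard volume V = K·W·L/H = 9.024e-05 · 21.39 · 8.380 / 2.956e+08 = 5.472e-11 m³.
Depth of wear h = V/A = 5.472e-11 / 4.695e-04 = 1.166e-07 m.

value=1.166e-07 m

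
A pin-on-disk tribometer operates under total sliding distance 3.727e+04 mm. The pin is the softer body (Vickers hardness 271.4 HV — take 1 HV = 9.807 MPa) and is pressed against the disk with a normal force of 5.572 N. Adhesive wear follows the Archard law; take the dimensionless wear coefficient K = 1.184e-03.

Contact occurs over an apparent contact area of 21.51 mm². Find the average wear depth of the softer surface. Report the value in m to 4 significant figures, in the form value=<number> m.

All working math keeps full float precision, and the intermediates appear rounded. Rounded once at the end, at four significant digits.
Convert: The distance L = 3.727e+04 mm = 37.27 m.
Convert: Hardness H = 271.4 HV × 9.807 MPa/HV = 2662 MPa = 2.662e+09 Pa.
Convert: Contact area A = 21.51 mm² = 2.151e-05 m².
Collected in SI base units: W = 5.572 N, H = 2.662e+09 Pa, K = 1.184e-03.
Wear volume V = K·W·L/H = 1.184e-03 · 5.572 · 37.27 / 2.662e+09 = 9.238e-11 m³.
Depth of wear h = V/A = 9.238e-11 / 2.151e-05 = 4.295e-06 m.

value=4.295e-06 m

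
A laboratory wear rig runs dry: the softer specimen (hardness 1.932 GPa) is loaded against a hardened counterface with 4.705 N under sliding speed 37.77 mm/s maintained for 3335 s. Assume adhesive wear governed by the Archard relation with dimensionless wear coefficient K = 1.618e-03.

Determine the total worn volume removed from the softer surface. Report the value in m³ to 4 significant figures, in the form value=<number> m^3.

Intermediate values are printed rounded, and the computation holds full precision; a single final rounding to four significant figures.
Sliding speed v = 37.77 mm/s = 0.03777 m/s. Sliding distance L = v·t = 0.03777 m/s × 3335 s = 126.0 m.
Hardness H = 1.932 GPa = 1.932e+09 Pa.
SI base units throughout: W = 4.705 N, H = 1.932e+09 Pa, K = 1.618e-03.
Volume removed: V = K·W·L/H = 1.618e-03 · 4.705 · 126.0 / 1.932e+09 = 4.963e-10 m³.

value=4.963e-10 m^3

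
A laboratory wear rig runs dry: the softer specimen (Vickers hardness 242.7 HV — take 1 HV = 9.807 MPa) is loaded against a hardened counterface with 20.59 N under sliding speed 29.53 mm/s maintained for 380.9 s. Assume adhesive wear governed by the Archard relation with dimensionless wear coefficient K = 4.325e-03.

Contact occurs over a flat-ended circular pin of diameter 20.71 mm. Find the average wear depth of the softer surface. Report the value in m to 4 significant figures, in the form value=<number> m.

value=1.249e-06 m

Intermediate values are printed rounded — the algebra keeps exact precision — one final rounding, at four significant digits.
Sliding speed v = 29.53 mm/s = 0.02953 m/s. Path length L = v·t = 0.02953 m/s × 380.9 s = 11.25 m.
Hardness H = 242.7 HV × 9.807 MPa/HV = 2380 MPa = 2.380e+09 Pa.
Pin diameter d = 20.71 mm = 0.02071 m. Contact area A = π·d²/4 = π·(0.02071 m)²/4 = 3.369e-04 m².
Working in SI base units: W = 20.59 N, H = 2.380e+09 Pa, K = 4.325e-03.
Wear volume V = K·W·L/H = 4.325e-03 · 20.59 · 11.25 / 2.380e+09 = 4.208e-10 m³.
Mean wear depth h = V/A = 4.208e-10 / 3.369e-04 = 1.249e-06 m.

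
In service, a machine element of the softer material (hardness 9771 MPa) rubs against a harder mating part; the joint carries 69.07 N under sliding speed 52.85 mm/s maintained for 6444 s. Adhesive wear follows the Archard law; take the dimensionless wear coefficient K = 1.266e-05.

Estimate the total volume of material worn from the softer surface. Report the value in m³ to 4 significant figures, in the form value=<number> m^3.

value=3.048e-11 m^3

Each operation runs at full float precision — intermediate values are printed rounded, and rounded just once: 4 significant figures.
Sliding speed v = 52.85 mm/s = 0.05285 m/s. Path length L = v·t = 0.05285 m/s × 6444 s = 340.6 m.
Hardness H = 9771 MPa = 9.771e+09 Pa.
Working in SI base units: W = 69.07 N, H = 9.771e+09 Pa, K = 1.266e-05.
Wear volume V = K·W·L/H = 1.266e-05 · 69.07 · 340.6 / 9.771e+09 = 3.048e-11 m³.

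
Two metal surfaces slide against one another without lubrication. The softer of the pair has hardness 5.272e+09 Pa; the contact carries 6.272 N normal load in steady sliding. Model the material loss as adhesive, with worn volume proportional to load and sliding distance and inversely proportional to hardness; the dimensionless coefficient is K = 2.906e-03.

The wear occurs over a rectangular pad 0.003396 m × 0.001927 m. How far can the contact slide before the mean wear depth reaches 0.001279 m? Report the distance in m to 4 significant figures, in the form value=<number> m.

Every step maintains exact precision — the intermediates are printed rounded. Rounded once at the end, at 4 significant figures.
Contact area A = 0.003396 m × 0.001927 m = 6.544e-06 m².
In SI base units, W = 6.272 N, H = 5.272e+09 Pa, K = 2.906e-03.
At the depth limit, V_lim = h_lim·A = 0.001279 · 6.544e-06 = 8.370e-09 m³.
So the life L = V_lim·H/(K·W) = 8.370e-09 · 5.272e+09 / (2.906e-03 · 6.272) = 2421 m.

value=2421 m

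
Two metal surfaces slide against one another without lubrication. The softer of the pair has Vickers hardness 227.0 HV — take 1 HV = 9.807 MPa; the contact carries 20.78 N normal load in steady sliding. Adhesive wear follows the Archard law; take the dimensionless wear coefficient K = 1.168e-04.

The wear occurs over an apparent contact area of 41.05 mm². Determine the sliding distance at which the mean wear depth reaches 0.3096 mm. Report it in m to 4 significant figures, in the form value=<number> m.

value=1.166e+04 m

All arithmetic holds exact precision. Intermediates are printed rounded; one final rounding: four significant figures.
Hardness H = 227.0 HV × 9.807 MPa/HV = 2226 MPa = 2.226e+09 Pa.
Contact area A = 41.05 mm² = 4.105e-05 m².
Depth limit h_lim = 0.3096 mm = 3.096e-04 m.
Collected in SI base units: W = 20.78 N, H = 2.226e+09 Pa, K = 1.168e-04.
Volume at the limit: V_lim = h_lim·A = 3.096e-04 · 4.105e-05 = 1.271e-08 m³.
Inverting, life L = V_lim·H/(K·W) = 1.271e-08 · 2.226e+09 / (1.168e-04 · 20.78) = 1.166e+04 m.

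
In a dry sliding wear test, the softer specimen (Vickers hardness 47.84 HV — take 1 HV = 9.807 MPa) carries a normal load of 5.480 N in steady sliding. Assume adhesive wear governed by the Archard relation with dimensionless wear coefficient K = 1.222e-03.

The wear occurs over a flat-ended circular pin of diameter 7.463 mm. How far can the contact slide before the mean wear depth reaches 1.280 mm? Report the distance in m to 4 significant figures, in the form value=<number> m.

The intermediates are printed rounded, and all working math maintains exact precision — rounded just once, at four significant digits.
Convert: Hardness H = 47.84 HV × 9.807 MPa/HV = 469.2 MPa = 4.692e+08 Pa.
Convert: Pin diameter d = 7.463 mm = 0.007463 m. Contact area A = π·d²/4 = π·(0.007463 m)²/4 = 4.374e-05 m².
Convert: Depth limit h_lim = 1.280 mm = 0.001280 m.
Collected in SI base units: W = 5.480 N, H = 4.692e+08 Pa, K = 1.222e-03.
Limit volume V_lim = h_lim·A = 0.001280 · 4.374e-05 = 5.599e-08 m³.
So the life L = V_lim·H/(K·W) = 5.599e-08 · 4.692e+08 / (1.222e-03 · 5.480) = 3923 m.

value=3923 m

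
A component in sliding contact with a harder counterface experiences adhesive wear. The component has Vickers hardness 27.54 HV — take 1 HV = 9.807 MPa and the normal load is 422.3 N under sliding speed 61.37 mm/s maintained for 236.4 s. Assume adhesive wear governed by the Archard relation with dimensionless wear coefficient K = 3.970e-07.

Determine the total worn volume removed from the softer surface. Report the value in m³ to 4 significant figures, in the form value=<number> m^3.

The intermediates are shown rounded, and each operation keeps full precision, and one final rounding, at four significant digits.
Convert: Sliding speed v = 61.37 mm/s = 0.06137 m/s. Distance covered L = v·t = 0.06137 m/s × 236.4 s = 14.51 m.
Convert: Hardness H = 27.54 HV × 9.807 MPa/HV = 270.1 MPa = 2.701e+08 Pa.
SI base units throughout: W = 422.3 N, H = 2.701e+08 Pa, K = 3.970e-07.
Archard volume V = K·W·L/H = 3.970e-07 · 422.3 · 14.51 / 2.701e+08 = 9.006e-12 m³.

value=9.006e-12 m^3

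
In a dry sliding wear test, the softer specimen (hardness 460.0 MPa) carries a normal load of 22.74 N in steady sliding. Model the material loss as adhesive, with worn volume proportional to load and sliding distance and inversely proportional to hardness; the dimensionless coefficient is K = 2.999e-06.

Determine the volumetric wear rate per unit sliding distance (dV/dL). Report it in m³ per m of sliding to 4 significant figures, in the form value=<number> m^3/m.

value=1.483e-13 m^3/m

Intermediate values are displayed rounded. All working math maintains full float precision — a lone final rounding: four significant figures.
Hardness H = 460.0 MPa = 4.600e+08 Pa.
Working in SI base units: W = 22.74 N, H = 4.600e+08 Pa, K = 2.999e-06.
Sliding wear rate dV/dL = K·W/H (independent of L): 2.999e-06 · 22.74 / 4.600e+08 = 1.483e-13 m³/m.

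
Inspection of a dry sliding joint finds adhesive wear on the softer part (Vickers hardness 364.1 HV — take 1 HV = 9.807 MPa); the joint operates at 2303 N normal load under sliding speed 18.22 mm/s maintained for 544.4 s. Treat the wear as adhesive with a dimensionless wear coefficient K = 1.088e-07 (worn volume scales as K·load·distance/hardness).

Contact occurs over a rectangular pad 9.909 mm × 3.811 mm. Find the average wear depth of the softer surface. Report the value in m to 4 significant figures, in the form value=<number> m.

The intermediates are shown rounded. All arithmetic keeps full precision — rounded once at the end, at four significant figures.
Sliding speed v = 18.22 mm/s = 0.01822 m/s. Sliding distance L = v·t = 0.01822 m/s × 544.4 s = 9.919 m.
Hardness H = 364.1 HV × 9.807 MPa/HV = 3571 MPa = 3.571e+09 Pa.
Pad sides 9.909 mm × 3.811 mm = 0.009909 m × 0.003811 m. Contact area A = 0.009909 m × 0.003811 m = 3.776e-05 m².
In SI base units: W = 2303 N, H = 3.571e+09 Pa, K = 1.088e-07.
The Archard volume V = K·W·L/H = 1.088e-07 · 2303 · 9.919 / 3.571e+09 = 6.960e-13 m³.
Average depth h = V/A = 6.960e-13 / 3.776e-05 = 1.843e-08 m.

value=1.843e-08 m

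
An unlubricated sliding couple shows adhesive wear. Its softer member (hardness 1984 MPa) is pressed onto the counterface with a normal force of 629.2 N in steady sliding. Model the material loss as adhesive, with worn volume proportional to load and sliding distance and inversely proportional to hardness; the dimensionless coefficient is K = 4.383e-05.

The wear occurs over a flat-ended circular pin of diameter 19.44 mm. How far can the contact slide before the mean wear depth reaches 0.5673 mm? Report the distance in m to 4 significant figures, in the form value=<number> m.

value=1.211e+04 m

Intermediate values are printed rounded — all working math holds full float precision. Rounded once at the end to four significant figures.
Hardness H = 1984 MPa = 1.984e+09 Pa.
Pin diameter d = 19.44 mm = 0.01944 m. Contact area A = π·d²/4 = π·(0.01944 m)²/4 = 2.968e-04 m².
Depth limit h_lim = 0.5673 mm = 5.673e-04 m.
In SI base units, W = 629.2 N, H = 1.984e+09 Pa, K = 4.383e-05.
Permissible volume V_lim = h_lim·A = 5.673e-04 · 2.968e-04 = 1.684e-07 m³.
Thus life L = V_lim·H/(K·W) = 1.684e-07 · 1.984e+09 / (4.383e-05 · 629.2) = 1.211e+04 m.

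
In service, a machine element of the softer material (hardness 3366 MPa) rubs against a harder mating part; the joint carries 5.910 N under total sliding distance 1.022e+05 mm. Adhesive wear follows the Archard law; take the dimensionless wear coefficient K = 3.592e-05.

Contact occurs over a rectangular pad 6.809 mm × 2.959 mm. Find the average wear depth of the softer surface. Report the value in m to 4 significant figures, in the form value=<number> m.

All working math holds full float precision; quoted intermediates are rounded; one final rounding to four significant figures.
The distance L = 1.022e+05 mm = 102.2 m.
Hardness H = 3366 MPa = 3.366e+09 Pa.
Pad sides 6.809 mm × 2.959 mm = 0.006809 m × 0.002959 m. Contact area A = 0.006809 m × 0.002959 m = 2.015e-05 m².
In SI base units, W = 5.910 N, H = 3.366e+09 Pa, K = 3.592e-05.
Volume removed: V = K·W·L/H = 3.592e-05 · 5.910 · 102.2 / 3.366e+09 = 6.446e-12 m³.
Depth of wear h = V/A = 6.446e-12 / 2.015e-05 = 3.199e-07 m.

value=3.199e-07 m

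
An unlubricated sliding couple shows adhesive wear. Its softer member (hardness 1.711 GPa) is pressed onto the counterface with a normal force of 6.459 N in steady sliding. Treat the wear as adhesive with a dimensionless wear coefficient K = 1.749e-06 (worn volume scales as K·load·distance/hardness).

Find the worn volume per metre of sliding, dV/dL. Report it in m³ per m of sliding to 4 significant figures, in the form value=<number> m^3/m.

value=6.602e-15 m^3/m

The algebra runs at full float precision; intermediate values are displayed rounded; rounded just once: 4 significant digits.
Convert: Hardness H = 1.711 GPa = 1.711e+09 Pa.
Collected in SI base units: W = 6.459 N, H = 1.711e+09 Pa, K = 1.749e-06.
Rate of wear dV/dL = K·W/H, per unit distance: 1.749e-06 · 6.459 / 1.711e+09 = 6.602e-15 m³/m.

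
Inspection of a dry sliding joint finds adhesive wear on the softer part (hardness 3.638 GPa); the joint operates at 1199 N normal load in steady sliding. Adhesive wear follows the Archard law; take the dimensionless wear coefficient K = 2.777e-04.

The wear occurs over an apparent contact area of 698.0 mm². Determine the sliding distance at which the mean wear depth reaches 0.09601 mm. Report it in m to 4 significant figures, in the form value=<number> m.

Shown intermediates are rounded — the algebra runs at exact precision, and one final rounding to four significant digits.
Convert: Hardness H = 3.638 GPa = 3.638e+09 Pa.
Convert: Contact area A = 698.0 mm² = 6.980e-04 m².
Convert: Depth limit h_lim = 0.09601 mm = 9.601e-05 m.
As SI base values: W = 1199 N, H = 3.638e+09 Pa, K = 2.777e-04.
At the depth limit, V_lim = h_lim·A = 9.601e-05 · 6.980e-04 = 6.701e-08 m³.
So the life L = V_lim·H/(K·W) = 6.701e-08 · 3.638e+09 / (2.777e-04 · 1199) = 732.2 m.

value=732.2 m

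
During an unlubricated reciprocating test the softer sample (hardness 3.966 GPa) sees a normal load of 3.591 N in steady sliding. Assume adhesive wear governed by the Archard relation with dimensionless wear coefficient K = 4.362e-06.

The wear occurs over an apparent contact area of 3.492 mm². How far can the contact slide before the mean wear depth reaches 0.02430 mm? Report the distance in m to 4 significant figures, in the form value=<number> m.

Every step maintains exact precision, and intermediates are displayed rounded. Rounded just once to 4 significant digits.
Convert: Hardness H = 3.966 GPa = 3.966e+09 Pa.
Convert: Contact area A = 3.492 mm² = 3.492e-06 m².
Convert: Depth limit h_lim = 0.02430 mm = 2.430e-05 m.
In SI base units, W = 3.591 N, H = 3.966e+09 Pa, K = 4.362e-06.
Limit volume V_lim = h_lim·A = 2.430e-05 · 3.492e-06 = 8.486e-11 m³.
So the life L = V_lim·H/(K·W) = 8.486e-11 · 3.966e+09 / (4.362e-06 · 3.591) = 2.148e+04 m.

value=2.148e+04 m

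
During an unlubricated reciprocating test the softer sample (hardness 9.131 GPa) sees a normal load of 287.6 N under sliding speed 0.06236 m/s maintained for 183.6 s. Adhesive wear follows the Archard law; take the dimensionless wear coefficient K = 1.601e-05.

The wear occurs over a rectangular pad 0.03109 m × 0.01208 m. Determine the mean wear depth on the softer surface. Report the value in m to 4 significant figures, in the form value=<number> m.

value=1.537e-08 m

Each operation maintains full float precision; the intermediates are printed rounded; a single final rounding, at 4 significant digits.
Convert: Sliding distance L = v·t = 0.06236 m/s × 183.6 s = 11.45 m.
Convert: Hardness H = 9.131 GPa = 9.131e+09 Pa.
Convert: Contact area A = 0.03109 m × 0.01208 m = 3.756e-04 m².
In SI base units: W = 287.6 N, H = 9.131e+09 Pa, K = 1.601e-05.
Wear volume V = K·W·L/H = 1.601e-05 · 287.6 · 11.45 / 9.131e+09 = 5.774e-12 m³.
Mean wear depth h = V/A = 5.774e-12 / 3.756e-04 = 1.537e-08 m.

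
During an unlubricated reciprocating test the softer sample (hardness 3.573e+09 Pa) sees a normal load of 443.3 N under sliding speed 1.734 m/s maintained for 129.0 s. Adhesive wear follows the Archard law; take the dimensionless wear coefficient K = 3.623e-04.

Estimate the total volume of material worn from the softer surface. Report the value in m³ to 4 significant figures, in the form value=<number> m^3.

The algebra runs at full float precision, and intermediates are shown rounded, and one final rounding, at 4 significant figures.
Convert: Path length L = v·t = 1.734 m/s × 129.0 s = 223.7 m.
Restated in SI base units: W = 443.3 N, H = 3.573e+09 Pa, K = 3.623e-04.
Archard volume V = K·W·L/H = 3.623e-04 · 443.3 · 223.7 / 3.573e+09 = 1.005e-08 m³.

value=1.005e-08 m^3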